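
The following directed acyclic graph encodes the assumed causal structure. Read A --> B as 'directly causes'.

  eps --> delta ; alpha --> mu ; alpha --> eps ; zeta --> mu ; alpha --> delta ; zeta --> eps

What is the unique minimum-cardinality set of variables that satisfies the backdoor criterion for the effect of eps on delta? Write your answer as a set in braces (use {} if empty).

{alpha}

Variables eligible for adjustment (non-descendants of eps, excluding eps and delta): {alpha, mu, zeta}.
Backdoor paths from eps to delta:
  P1: eps <- alpha -> delta
  P2: eps <- zeta -> mu <- alpha -> delta
The empty set is not sufficient: P1 (eps <- alpha -> delta) has no collider blocking it and no conditioned non-collider, so it is open.
Try {alpha}:
  P1: blocked at fork node alpha ∈ conditioning set.
  P2: blocked at collider mu (neither it nor any descendant is in the conditioning set).
{alpha} contains no descendant of eps and blocks every backdoor path.
No other singleton works — e.g. {zeta} leaves P1 open — so {alpha} is the unique smallest valid adjustment set.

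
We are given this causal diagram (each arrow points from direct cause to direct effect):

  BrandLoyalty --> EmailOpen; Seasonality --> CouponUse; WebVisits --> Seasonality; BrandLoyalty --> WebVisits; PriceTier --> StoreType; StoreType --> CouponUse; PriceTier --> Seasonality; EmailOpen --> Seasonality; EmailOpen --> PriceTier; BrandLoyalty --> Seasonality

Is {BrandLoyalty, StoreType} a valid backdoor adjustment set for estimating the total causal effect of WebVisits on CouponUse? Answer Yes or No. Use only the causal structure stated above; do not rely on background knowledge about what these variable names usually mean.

Yes

Backdoor paths from WebVisits to CouponUse (paths whose first edge points into WebVisits):
  P1: WebVisits <- BrandLoyalty -> EmailOpen -> PriceTier -> StoreType -> CouponUse
  P2: WebVisits <- BrandLoyalty -> EmailOpen -> PriceTier -> Seasonality -> CouponUse
  P3: WebVisits <- BrandLoyalty -> EmailOpen -> Seasonality <- PriceTier -> StoreType -> CouponUse
  P4: WebVisits <- BrandLoyalty -> EmailOpen -> Seasonality -> CouponUse
  P5: WebVisits <- BrandLoyalty -> Seasonality <- EmailOpen -> PriceTier -> StoreType -> CouponUse
  P6: WebVisits <- BrandLoyalty -> Seasonality <- PriceTier -> StoreType -> CouponUse
  P7: WebVisits <- BrandLoyalty -> Seasonality -> CouponUse
Condition 1 (no descendant of WebVisits in the set): holds — descendants of WebVisits are {CouponUse, Seasonality}; none are in {BrandLoyalty, StoreType}.
Condition 2 (every backdoor path blocked by {BrandLoyalty, StoreType}):
  P1: blocked at fork node BrandLoyalty ∈ conditioning set.
  P2: blocked at fork node BrandLoyalty ∈ conditioning set.
  P3: blocked at fork node BrandLoyalty ∈ conditioning set.
  P4: blocked at fork node BrandLoyalty ∈ conditioning set.
  P5: blocked at fork node BrandLoyalty ∈ conditioning set.
  P6: blocked at fork node BrandLoyalty ∈ conditioning set.
  P7: blocked at fork node BrandLoyalty ∈ conditioning set.
{BrandLoyalty, StoreType} satisfies the backdoor criterion.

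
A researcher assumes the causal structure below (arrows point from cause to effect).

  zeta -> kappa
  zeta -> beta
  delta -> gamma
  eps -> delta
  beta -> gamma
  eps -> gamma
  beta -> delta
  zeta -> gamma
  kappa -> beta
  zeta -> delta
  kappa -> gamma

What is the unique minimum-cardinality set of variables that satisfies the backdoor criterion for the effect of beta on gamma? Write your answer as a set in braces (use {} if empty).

Variables eligible for adjustment (non-descendants of beta, excluding beta and gamma): {eps, kappa, zeta}.
Backdoor paths from beta to gamma:
  P1: beta <- zeta -> kappa -> gamma
  P2: beta <- zeta -> delta <- eps -> gamma
  P3: beta <- zeta -> delta -> gamma
  P4: beta <- zeta -> gamma
  P5: beta <- kappa <- zeta -> delta <- eps -> gamma
  P6: beta <- kappa <- zeta -> delta -> gamma
  P7: beta <- kappa <- zeta -> gamma
  P8: beta <- kappa -> gamma
The empty set is not sufficient: P1 (beta <- zeta -> kappa -> gamma) has no collider blocking it and no conditioned non-collider, so it is open.
Try {kappa, zeta}:
  P1: blocked at fork node zeta ∈ conditioning set.
  P2: blocked at fork node zeta ∈ conditioning set.
  P3: blocked at fork node zeta ∈ conditioning set.
  P4: blocked at fork node zeta ∈ conditioning set.
  P5: blocked at chain node kappa ∈ conditioning set.
  P6: blocked at chain node kappa ∈ conditioning set.
  P7: blocked at chain node kappa ∈ conditioning set.
  P8: blocked at fork node kappa ∈ conditioning set.
{kappa, zeta} contains no descendant of beta and blocks every backdoor path.
Every element of {kappa, zeta} is needed (dropping kappa leaves P8 open; dropping zeta leaves P3 open), so no proper subset is valid.
Among all size-2 subsets of the eligible variables, only {kappa, zeta} blocks every backdoor path, so it is the unique smallest valid adjustment set.

{kappa, zeta}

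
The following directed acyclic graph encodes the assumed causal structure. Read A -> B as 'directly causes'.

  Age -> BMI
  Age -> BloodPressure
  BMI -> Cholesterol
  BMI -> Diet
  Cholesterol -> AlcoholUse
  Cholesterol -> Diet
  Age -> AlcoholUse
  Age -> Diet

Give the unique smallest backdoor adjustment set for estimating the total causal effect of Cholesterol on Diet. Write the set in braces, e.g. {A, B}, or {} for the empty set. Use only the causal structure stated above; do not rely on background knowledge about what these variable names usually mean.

Variables eligible for adjustment (non-descendants of Cholesterol, excluding Cholesterol and Diet): {Age, BMI, BloodPressure}.
Backdoor paths from Cholesterol to Diet:
  P1: Cholesterol <- BMI <- Age -> Diet
  P2: Cholesterol <- BMI -> Diet
The empty set is not sufficient: P1 (Cholesterol <- BMI <- Age -> Diet) has no collider blocking it and no conditioned non-collider, so it is open.
Try {BMI}:
  P1: blocked at chain node BMI ∈ conditioning set.
  P2: blocked at fork node BMI ∈ conditioning set.
{BMI} contains no descendant of Cholesterol and blocks every backdoor path.
No other singleton works — e.g. {Age} leaves P2 open — so {BMI} is the unique smallest valid adjustment set.

{BMI}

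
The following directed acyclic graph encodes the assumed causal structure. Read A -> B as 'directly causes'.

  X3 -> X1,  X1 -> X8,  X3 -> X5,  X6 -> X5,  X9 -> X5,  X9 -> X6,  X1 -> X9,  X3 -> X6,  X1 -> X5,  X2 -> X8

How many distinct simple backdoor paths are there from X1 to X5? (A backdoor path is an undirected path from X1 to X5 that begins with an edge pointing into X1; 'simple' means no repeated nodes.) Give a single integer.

3

A backdoor path from X1 to X5 is any simple undirected path whose first edge points into X1 (i.e. leaves X1 via a parent).
Parents of X1: {X3}.
Enumerating:
  P1: X1 <- X3 -> X6 <- X9 -> X5
  P2: X1 <- X3 -> X6 -> X5
  P3: X1 <- X3 -> X5
That exhausts the simple backdoor paths. Count: 3.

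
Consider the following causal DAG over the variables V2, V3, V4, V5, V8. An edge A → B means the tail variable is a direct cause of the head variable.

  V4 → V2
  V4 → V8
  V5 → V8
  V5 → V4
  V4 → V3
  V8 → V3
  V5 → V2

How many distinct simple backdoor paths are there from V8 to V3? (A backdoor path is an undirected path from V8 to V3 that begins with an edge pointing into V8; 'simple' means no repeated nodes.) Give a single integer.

A backdoor path from V8 to V3 is any simple undirected path whose first edge points into V8 (i.e. leaves V8 via a parent).
Parents of V8: {V4, V5}.
Enumerating:
  P1: V8 <- V5 -> V4 -> V3
  P2: V8 <- V5 -> V2 <- V4 -> V3
  P3: V8 <- V4 -> V3
That exhausts the simple backdoor paths. Count: 3.

3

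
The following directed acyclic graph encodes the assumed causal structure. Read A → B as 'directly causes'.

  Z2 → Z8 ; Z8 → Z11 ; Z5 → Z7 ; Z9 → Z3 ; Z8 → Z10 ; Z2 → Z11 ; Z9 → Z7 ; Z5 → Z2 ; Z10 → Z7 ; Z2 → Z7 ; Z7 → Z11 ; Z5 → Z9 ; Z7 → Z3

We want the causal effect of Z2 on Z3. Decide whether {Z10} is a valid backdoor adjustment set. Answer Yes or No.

No

Backdoor paths from Z2 to Z3 (paths whose first edge points into Z2):
  P1: Z2 <- Z5 -> Z9 -> Z7 -> Z3
  P2: Z2 <- Z5 -> Z9 -> Z3
  P3: Z2 <- Z5 -> Z7 <- Z9 -> Z3
  P4: Z2 <- Z5 -> Z7 -> Z3
Condition 1 (no descendant of Z2 in the set): FAILS — Z10 is a descendant of Z2.
Condition 2 (every backdoor path blocked by {Z10}):
  P1: open — no interior node is in the conditioning set.
  P2: open — no interior node is in the conditioning set.
  P3: blocked at collider Z7 (neither it nor any descendant is in the conditioning set).
  P4: open — no interior node is in the conditioning set.
{Z10} does not satisfy the backdoor criterion.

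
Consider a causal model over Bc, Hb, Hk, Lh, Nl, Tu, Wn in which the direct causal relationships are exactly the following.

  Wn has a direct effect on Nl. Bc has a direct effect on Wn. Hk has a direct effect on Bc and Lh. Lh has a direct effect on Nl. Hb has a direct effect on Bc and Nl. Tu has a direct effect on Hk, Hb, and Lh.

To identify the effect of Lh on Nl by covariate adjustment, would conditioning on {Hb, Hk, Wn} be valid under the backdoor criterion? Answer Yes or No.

Backdoor paths from Lh to Nl (paths whose first edge points into Lh):
  P1: Lh <- Tu -> Hb -> Bc -> Wn -> Nl
  P2: Lh <- Tu -> Hb -> Nl
  P3: Lh <- Tu -> Hk -> Bc <- Hb -> Nl
  P4: Lh <- Tu -> Hk -> Bc -> Wn -> Nl
  P5: Lh <- Hk <- Tu -> Hb -> Bc -> Wn -> Nl
  P6: Lh <- Hk <- Tu -> Hb -> Nl
  P7: Lh <- Hk -> Bc <- Hb -> Nl
  P8: Lh <- Hk -> Bc -> Wn -> Nl
Condition 1 (no descendant of Lh in the set): holds — descendants of Lh are {Nl}; none are in {Hb, Hk, Wn}.
Condition 2 (every backdoor path blocked by {Hb, Hk, Wn}):
  P1: blocked at chain node Hb ∈ conditioning set.
  P2: blocked at chain node Hb ∈ conditioning set.
  P3: blocked at chain node Hk ∈ conditioning set.
  P4: blocked at chain node Hk ∈ conditioning set.
  P5: blocked at chain node Hk ∈ conditioning set.
  P6: blocked at chain node Hk ∈ conditioning set.
  P7: blocked at fork node Hk ∈ conditioning set.
  P8: blocked at fork node Hk ∈ conditioning set.
{Hb, Hk, Wn} satisfies the backdoor criterion.

Yes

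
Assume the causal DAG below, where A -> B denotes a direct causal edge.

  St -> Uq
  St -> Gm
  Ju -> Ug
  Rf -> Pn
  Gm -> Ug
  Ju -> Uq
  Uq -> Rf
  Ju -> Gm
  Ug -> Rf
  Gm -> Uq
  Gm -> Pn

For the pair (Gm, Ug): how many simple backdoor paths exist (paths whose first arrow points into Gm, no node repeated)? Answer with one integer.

A backdoor path from Gm to Ug is any simple undirected path whose first edge points into Gm (i.e. leaves Gm via a parent).
Parents of Gm: {Ju, St}.
Enumerating:
  P1: Gm <- Ju -> Ug
  P2: Gm <- Ju -> Uq -> Rf <- Ug
  P3: Gm <- St -> Uq <- Ju -> Ug
  P4: Gm <- St -> Uq -> Rf <- Ug
That exhausts the simple backdoor paths. Count: 4.

4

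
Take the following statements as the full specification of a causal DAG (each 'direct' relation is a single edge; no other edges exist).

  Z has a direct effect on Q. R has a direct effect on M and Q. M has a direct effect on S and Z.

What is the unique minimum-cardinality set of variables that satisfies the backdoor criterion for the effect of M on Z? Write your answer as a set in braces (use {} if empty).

Variables eligible for adjustment (non-descendants of M, excluding M and Z): {R}.
Backdoor paths from M to Z:
  P1: M <- R -> Q <- Z
Each backdoor path contains an unconditioned collider, so every path is already blocked with the empty conditioning set:
  P1: blocked at collider Q (neither it nor any descendant is in the conditioning set).
The empty set is therefore the unique smallest valid set.

{}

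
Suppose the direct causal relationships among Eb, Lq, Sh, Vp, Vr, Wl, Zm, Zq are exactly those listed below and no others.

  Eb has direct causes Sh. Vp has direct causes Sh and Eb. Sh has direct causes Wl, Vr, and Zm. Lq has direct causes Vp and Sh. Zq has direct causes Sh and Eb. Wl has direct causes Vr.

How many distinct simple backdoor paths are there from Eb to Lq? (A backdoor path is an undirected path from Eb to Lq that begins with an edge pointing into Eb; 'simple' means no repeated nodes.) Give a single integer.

2

A backdoor path from Eb to Lq is any simple undirected path whose first edge points into Eb (i.e. leaves Eb via a parent).
Parents of Eb: {Sh}.
Enumerating:
  P1: Eb <- Sh -> Vp -> Lq
  P2: Eb <- Sh -> Lq
That exhausts the simple backdoor paths. Count: 2.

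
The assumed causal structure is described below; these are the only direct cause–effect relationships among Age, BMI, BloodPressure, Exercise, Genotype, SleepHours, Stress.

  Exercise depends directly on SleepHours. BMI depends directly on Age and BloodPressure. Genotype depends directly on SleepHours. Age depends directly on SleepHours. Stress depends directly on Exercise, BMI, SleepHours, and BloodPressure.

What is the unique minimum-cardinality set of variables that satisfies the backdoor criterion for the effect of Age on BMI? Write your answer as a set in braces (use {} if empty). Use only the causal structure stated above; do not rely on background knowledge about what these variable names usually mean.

Variables eligible for adjustment (non-descendants of Age, excluding Age and BMI): {BloodPressure, Exercise, Genotype, SleepHours}.
Backdoor paths from Age to BMI:
  P1: Age <- SleepHours -> Exercise -> Stress <- BloodPressure -> BMI
  P2: Age <- SleepHours -> Exercise -> Stress <- BMI
  P3: Age <- SleepHours -> Stress <- BloodPressure -> BMI
  P4: Age <- SleepHours -> Stress <- BMI
Each backdoor path contains an unconditioned collider, so every path is already blocked with the empty conditioning set:
  P1: blocked at collider Stress (neither it nor any descendant is in the conditioning set).
  P2: blocked at collider Stress (neither it nor any descendant is in the conditioning set).
  P3: blocked at collider Stress (neither it nor any descendant is in the conditioning set).
  P4: blocked at collider Stress (neither it nor any descendant is in the conditioning set).
The empty set is therefore the unique smallest valid set.

{}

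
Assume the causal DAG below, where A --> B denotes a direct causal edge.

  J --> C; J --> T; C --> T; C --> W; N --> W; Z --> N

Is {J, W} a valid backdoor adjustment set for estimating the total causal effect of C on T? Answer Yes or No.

No

Backdoor paths from C to T (paths whose first edge points into C):
  P1: C <- J -> T
Condition 1 (no descendant of C in the set): FAILS — W is a descendant of C.
Condition 2 (every backdoor path blocked by {J, W}):
  P1: blocked at fork node J ∈ conditioning set.
{J, W} does not satisfy the backdoor criterion.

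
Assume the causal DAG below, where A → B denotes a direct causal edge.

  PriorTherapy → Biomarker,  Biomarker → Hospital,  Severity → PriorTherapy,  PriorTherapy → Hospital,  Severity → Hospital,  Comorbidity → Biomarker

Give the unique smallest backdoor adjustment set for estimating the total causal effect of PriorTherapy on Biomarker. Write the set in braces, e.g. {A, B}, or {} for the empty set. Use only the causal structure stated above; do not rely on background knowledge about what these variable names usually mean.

Variables eligible for adjustment (non-descendants of PriorTherapy, excluding PriorTherapy and Biomarker): {Comorbidity, Severity}.
Backdoor paths from PriorTherapy to Biomarker:
  P1: PriorTherapy <- Severity -> Hospital <- Biomarker
Each backdoor path contains an unconditioned collider, so every path is already blocked with the empty conditioning set:
  P1: blocked at collider Hospital (neither it nor any descendant is in the conditioning set).
The empty set is therefore the unique smallest valid set.

{}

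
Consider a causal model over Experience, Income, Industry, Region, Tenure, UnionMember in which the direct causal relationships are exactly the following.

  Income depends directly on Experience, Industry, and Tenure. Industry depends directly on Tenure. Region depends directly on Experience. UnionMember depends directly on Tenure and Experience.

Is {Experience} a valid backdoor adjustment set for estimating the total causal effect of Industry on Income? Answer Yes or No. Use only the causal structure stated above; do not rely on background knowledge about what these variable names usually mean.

Backdoor paths from Industry to Income (paths whose first edge points into Industry):
  P1: Industry <- Tenure -> UnionMember <- Experience -> Income
  P2: Industry <- Tenure -> Income
Condition 1 (no descendant of Industry in the set): holds — descendants of Industry are {Income}; none are in {Experience}.
Condition 2 (every backdoor path blocked by {Experience}):
  P1: blocked at collider UnionMember (neither it nor any descendant is in the conditioning set).
  P2: open — no interior node is in the conditioning set.
{Experience} does not satisfy the backdoor criterion.

No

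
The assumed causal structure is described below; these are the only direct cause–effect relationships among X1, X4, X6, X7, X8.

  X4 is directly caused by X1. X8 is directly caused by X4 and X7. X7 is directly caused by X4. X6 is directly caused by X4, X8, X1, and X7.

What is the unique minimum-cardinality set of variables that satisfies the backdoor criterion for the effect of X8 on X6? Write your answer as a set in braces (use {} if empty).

{X4, X7}

Variables eligible for adjustment (non-descendants of X8, excluding X8 and X6): {X1, X4, X7}.
Backdoor paths from X8 to X6:
  P1: X8 <- X4 <- X1 -> X6
  P2: X8 <- X4 -> X7 -> X6
  P3: X8 <- X4 -> X6
  P4: X8 <- X7 <- X4 <- X1 -> X6
  P5: X8 <- X7 <- X4 -> X6
  P6: X8 <- X7 -> X6
The empty set is not sufficient: P1 (X8 <- X4 <- X1 -> X6) has no collider blocking it and no conditioned non-collider, so it is open.
Try {X4, X7}:
  P1: blocked at chain node X4 ∈ conditioning set.
  P2: blocked at fork node X4 ∈ conditioning set.
  P3: blocked at fork node X4 ∈ conditioning set.
  P4: blocked at chain node X7 ∈ conditioning set.
  P5: blocked at chain node X7 ∈ conditioning set.
  P6: blocked at fork node X7 ∈ conditioning set.
{X4, X7} contains no descendant of X8 and blocks every backdoor path.
Every element of {X4, X7} is needed (dropping X4 leaves P1 open; dropping X7 leaves P6 open), so no proper subset is valid.
Among all size-2 subsets of the eligible variables, only {X4, X7} blocks every backdoor path, so it is the unique smallest valid adjustment set.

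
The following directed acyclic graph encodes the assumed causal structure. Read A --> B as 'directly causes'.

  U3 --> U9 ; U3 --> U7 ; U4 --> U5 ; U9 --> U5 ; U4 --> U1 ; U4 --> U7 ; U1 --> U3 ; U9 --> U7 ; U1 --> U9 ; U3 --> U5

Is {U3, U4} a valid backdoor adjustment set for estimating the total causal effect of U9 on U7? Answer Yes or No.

Backdoor paths from U9 to U7 (paths whose first edge points into U9):
  P1: U9 <- U1 <- U4 -> U5 <- U3 -> U7
  P2: U9 <- U1 <- U4 -> U7
  P3: U9 <- U1 -> U3 -> U5 <- U4 -> U7
  P4: U9 <- U1 -> U3 -> U7
  P5: U9 <- U3 <- U1 <- U4 -> U7
  P6: U9 <- U3 -> U5 <- U4 -> U7
  P7: U9 <- U3 -> U7
Condition 1 (no descendant of U9 in the set): holds — descendants of U9 are {U5, U7}; none are in {U3, U4}.
Condition 2 (every backdoor path blocked by {U3, U4}):
  P1: blocked at fork node U4 ∈ conditioning set.
  P2: blocked at fork node U4 ∈ conditioning set.
  P3: blocked at chain node U3 ∈ conditioning set.
  P4: blocked at chain node U3 ∈ conditioning set.
  P5: blocked at chain node U3 ∈ conditioning set.
  P6: blocked at fork node U3 ∈ conditioning set.
  P7: blocked at fork node U3 ∈ conditioning set.
{U3, U4} satisfies the backdoor criterion.

Yes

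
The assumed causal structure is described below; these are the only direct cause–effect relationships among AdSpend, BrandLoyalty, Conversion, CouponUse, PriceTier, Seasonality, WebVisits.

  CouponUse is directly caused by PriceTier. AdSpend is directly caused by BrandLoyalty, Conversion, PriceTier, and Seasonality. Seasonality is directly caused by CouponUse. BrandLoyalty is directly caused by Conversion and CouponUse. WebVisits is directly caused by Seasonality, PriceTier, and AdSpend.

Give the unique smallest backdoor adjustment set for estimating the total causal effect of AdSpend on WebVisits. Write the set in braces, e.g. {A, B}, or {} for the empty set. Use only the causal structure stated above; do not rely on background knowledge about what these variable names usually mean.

Variables eligible for adjustment (non-descendants of AdSpend, excluding AdSpend and WebVisits): {BrandLoyalty, Conversion, CouponUse, PriceTier, Seasonality}.
Backdoor paths from AdSpend to WebVisits:
  P1: AdSpend <- PriceTier -> CouponUse -> Seasonality -> WebVisits
  P2: AdSpend <- PriceTier -> WebVisits
  P3: AdSpend <- Conversion -> BrandLoyalty <- CouponUse <- PriceTier -> WebVisits
  P4: AdSpend <- Conversion -> BrandLoyalty <- CouponUse -> Seasonality -> WebVisits
  P5: AdSpend <- Seasonality <- CouponUse <- PriceTier -> WebVisits
  P6: AdSpend <- Seasonality -> WebVisits
  P7: AdSpend <- BrandLoyalty <- CouponUse <- PriceTier -> WebVisits
  P8: AdSpend <- BrandLoyalty <- CouponUse -> Seasonality -> WebVisits
The empty set is not sufficient: P1 (AdSpend <- PriceTier -> CouponUse -> Seasonality -> WebVisits) has no collider blocking it and no conditioned non-collider, so it is open.
Try {PriceTier, Seasonality}:
  P1: blocked at fork node PriceTier ∈ conditioning set.
  P2: blocked at fork node PriceTier ∈ conditioning set.
  P3: blocked at collider BrandLoyalty (neither it nor any descendant is in the conditioning set).
  P4: blocked at collider BrandLoyalty (neither it nor any descendant is in the conditioning set).
  P5: blocked at chain node Seasonality ∈ conditioning set.
  P6: blocked at fork node Seasonality ∈ conditioning set.
  P7: blocked at fork node PriceTier ∈ conditioning set.
  P8: blocked at chain node Seasonality ∈ conditioning set.
{PriceTier, Seasonality} contains no descendant of AdSpend and blocks every backdoor path.
Every element of {PriceTier, Seasonality} is needed (dropping PriceTier leaves P2 open; dropping Seasonality leaves P6 open), so no proper subset is valid.
Among all size-2 subsets of the eligible variables, only {PriceTier, Seasonality} blocks every backdoor path, so it is the unique smallest valid adjustment set.

{PriceTier, Seasonality}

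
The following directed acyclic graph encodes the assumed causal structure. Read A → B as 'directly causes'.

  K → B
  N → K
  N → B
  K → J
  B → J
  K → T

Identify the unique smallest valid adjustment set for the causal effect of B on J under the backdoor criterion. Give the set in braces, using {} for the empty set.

Variables eligible for adjustment (non-descendants of B, excluding B and J): {K, N, T}.
Backdoor paths from B to J:
  P1: B <- N -> K -> J
  P2: B <- K -> J
The empty set is not sufficient: P1 (B <- N -> K -> J) has no collider blocking it and no conditioned non-collider, so it is open.
Try {K}:
  P1: blocked at chain node K ∈ conditioning set.
  P2: blocked at fork node K ∈ conditioning set.
{K} contains no descendant of B and blocks every backdoor path.
No other singleton works — e.g. {N} leaves P2 open — so {K} is the unique smallest valid adjustment set.

{K}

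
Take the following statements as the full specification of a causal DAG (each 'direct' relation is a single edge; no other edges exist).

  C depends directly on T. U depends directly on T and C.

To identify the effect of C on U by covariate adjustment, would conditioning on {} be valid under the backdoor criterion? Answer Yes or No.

No

Backdoor paths from C to U (paths whose first edge points into C):
  P1: C <- T -> U
Condition 1 (no descendant of C in the set): holds — descendants of C are {U}; none are in {}.
Condition 2 (every backdoor path blocked by {}):
  P1: open — no interior node is in the conditioning set.
{} does not satisfy the backdoor criterion.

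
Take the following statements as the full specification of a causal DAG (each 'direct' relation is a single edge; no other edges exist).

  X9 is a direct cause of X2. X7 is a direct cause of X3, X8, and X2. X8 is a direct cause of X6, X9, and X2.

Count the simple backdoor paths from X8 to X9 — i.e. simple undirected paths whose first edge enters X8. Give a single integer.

A backdoor path from X8 to X9 is any simple undirected path whose first edge points into X8 (i.e. leaves X8 via a parent).
Parents of X8: {X7}.
Enumerating:
  P1: X8 <- X7 -> X2 <- X9
That exhausts the simple backdoor paths. Count: 1.

1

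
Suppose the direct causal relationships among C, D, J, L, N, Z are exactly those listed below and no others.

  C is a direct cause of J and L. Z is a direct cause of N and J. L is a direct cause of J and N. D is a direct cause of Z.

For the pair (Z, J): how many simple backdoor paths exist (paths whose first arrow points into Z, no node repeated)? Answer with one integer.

0

A backdoor path from Z to J is any simple undirected path whose first edge points into Z (i.e. leaves Z via a parent).
Parents of Z: {D}.
No simple path from any parent of Z reaches J without revisiting Z, so there are no backdoor paths.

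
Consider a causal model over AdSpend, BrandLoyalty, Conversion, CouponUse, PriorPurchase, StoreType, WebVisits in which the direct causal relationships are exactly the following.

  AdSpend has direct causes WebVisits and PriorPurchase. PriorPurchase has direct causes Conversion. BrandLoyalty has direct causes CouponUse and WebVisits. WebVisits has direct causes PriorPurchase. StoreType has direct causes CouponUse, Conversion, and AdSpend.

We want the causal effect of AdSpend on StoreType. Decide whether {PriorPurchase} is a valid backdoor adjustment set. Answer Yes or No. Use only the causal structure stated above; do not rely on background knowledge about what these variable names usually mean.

Backdoor paths from AdSpend to StoreType (paths whose first edge points into AdSpend):
  P1: AdSpend <- PriorPurchase <- Conversion -> StoreType
  P2: AdSpend <- PriorPurchase -> WebVisits -> BrandLoyalty <- CouponUse -> StoreType
  P3: AdSpend <- WebVisits <- PriorPurchase <- Conversion -> StoreType
  P4: AdSpend <- WebVisits -> BrandLoyalty <- CouponUse -> StoreType
Condition 1 (no descendant of AdSpend in the set): holds — descendants of AdSpend are {StoreType}; none are in {PriorPurchase}.
Condition 2 (every backdoor path blocked by {PriorPurchase}):
  P1: blocked at chain node PriorPurchase ∈ conditioning set.
  P2: blocked at fork node PriorPurchase ∈ conditioning set.
  P3: blocked at chain node PriorPurchase ∈ conditioning set.
  P4: blocked at collider BrandLoyalty (neither it nor any descendant is in the conditioning set).
{PriorPurchase} satisfies the backdoor criterion.

Yes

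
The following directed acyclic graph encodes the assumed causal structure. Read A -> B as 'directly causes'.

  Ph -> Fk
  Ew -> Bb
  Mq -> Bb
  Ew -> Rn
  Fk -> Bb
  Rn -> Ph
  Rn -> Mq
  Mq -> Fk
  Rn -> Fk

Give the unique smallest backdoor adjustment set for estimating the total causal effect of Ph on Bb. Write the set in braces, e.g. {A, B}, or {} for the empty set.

{Rn}

Variables eligible for adjustment (non-descendants of Ph, excluding Ph and Bb): {Ew, Mq, Rn}.
Backdoor paths from Ph to Bb:
  P1: Ph <- Rn <- Ew -> Bb
  P2: Ph <- Rn -> Mq -> Fk -> Bb
  P3: Ph <- Rn -> Mq -> Bb
  P4: Ph <- Rn -> Fk <- Mq -> Bb
  P5: Ph <- Rn -> Fk -> Bb
The empty set is not sufficient: P1 (Ph <- Rn <- Ew -> Bb) has no collider blocking it and no conditioned non-collider, so it is open.
Try {Rn}:
  P1: blocked at chain node Rn ∈ conditioning set.
  P2: blocked at fork node Rn ∈ conditioning set.
  P3: blocked at fork node Rn ∈ conditioning set.
  P4: blocked at fork node Rn ∈ conditioning set.
  P5: blocked at fork node Rn ∈ conditioning set.
{Rn} contains no descendant of Ph and blocks every backdoor path.
No other singleton works — e.g. {Ew} leaves P2 open — so {Rn} is the unique smallest valid adjustment set.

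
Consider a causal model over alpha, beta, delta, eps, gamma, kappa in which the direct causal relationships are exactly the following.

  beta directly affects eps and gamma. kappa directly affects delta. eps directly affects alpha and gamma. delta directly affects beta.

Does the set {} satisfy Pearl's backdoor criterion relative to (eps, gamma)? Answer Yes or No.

Backdoor paths from eps to gamma (paths whose first edge points into eps):
  P1: eps <- beta -> gamma
Condition 1 (no descendant of eps in the set): holds — descendants of eps are {alpha, gamma}; none are in {}.
Condition 2 (every backdoor path blocked by {}):
  P1: open — no interior node is in the conditioning set.
{} does not satisfy the backdoor criterion.

No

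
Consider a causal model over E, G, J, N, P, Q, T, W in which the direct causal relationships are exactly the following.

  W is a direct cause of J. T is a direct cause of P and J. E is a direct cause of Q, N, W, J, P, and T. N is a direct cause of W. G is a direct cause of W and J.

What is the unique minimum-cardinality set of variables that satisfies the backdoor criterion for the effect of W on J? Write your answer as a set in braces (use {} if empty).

{E, G}

Variables eligible for adjustment (non-descendants of W, excluding W and J): {E, G, N, P, Q, T}.
Backdoor paths from W to J:
  P1: W <- E -> T -> J
  P2: W <- E -> J
  P3: W <- E -> P <- T -> J
  P4: W <- G -> J
  P5: W <- N <- E -> T -> J
  P6: W <- N <- E -> J
  P7: W <- N <- E -> P <- T -> J
The empty set is not sufficient: P1 (W <- E -> T -> J) has no collider blocking it and no conditioned non-collider, so it is open.
Try {E, G}:
  P1: blocked at fork node E ∈ conditioning set.
  P2: blocked at fork node E ∈ conditioning set.
  P3: blocked at fork node E ∈ conditioning set.
  P4: blocked at fork node G ∈ conditioning set.
  P5: blocked at fork node E ∈ conditioning set.
  P6: blocked at fork node E ∈ conditioning set.
  P7: blocked at fork node E ∈ conditioning set.
{E, G} contains no descendant of W and blocks every backdoor path.
Every element of {E, G} is needed (dropping E leaves P1 open; dropping G leaves P4 open), so no proper subset is valid.
Among all size-2 subsets of the eligible variables, only {E, G} blocks every backdoor path, so it is the unique smallest valid adjustment set.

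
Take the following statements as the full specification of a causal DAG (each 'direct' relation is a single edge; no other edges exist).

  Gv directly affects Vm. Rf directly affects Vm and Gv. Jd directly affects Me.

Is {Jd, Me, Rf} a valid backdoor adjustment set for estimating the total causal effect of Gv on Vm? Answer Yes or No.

Yes

Backdoor paths from Gv to Vm (paths whose first edge points into Gv):
  P1: Gv <- Rf -> Vm
Condition 1 (no descendant of Gv in the set): holds — descendants of Gv are {Vm}; none are in {Jd, Me, Rf}.
Condition 2 (every backdoor path blocked by {Jd, Me, Rf}):
  P1: blocked at fork node Rf ∈ conditioning set.
{Jd, Me, Rf} satisfies the backdoor criterion.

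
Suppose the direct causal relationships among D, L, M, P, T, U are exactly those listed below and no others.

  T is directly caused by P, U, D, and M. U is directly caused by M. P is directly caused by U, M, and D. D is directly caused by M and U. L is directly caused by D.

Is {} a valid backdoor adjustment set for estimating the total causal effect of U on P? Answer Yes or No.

Backdoor paths from U to P (paths whose first edge points into U):
  P1: U <- M -> D -> P
  P2: U <- M -> D -> T <- P
  P3: U <- M -> P
  P4: U <- M -> T <- D -> P
  P5: U <- M -> T <- P
Condition 1 (no descendant of U in the set): holds — descendants of U are {D, L, P, T}; none are in {}.
Condition 2 (every backdoor path blocked by {}):
  P1: open — no interior node is in the conditioning set.
  P2: blocked at collider T (neither it nor any descendant is in the conditioning set).
  P3: open — no interior node is in the conditioning set.
  P4: blocked at collider T (neither it nor any descendant is in the conditioning set).
  P5: blocked at collider T (neither it nor any descendant is in the conditioning set).
{} does not satisfy the backdoor criterion.

No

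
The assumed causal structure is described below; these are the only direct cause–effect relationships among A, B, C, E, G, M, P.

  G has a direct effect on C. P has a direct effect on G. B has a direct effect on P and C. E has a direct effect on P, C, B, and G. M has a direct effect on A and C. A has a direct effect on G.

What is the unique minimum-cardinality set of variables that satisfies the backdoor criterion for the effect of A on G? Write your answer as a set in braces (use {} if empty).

Variables eligible for adjustment (non-descendants of A, excluding A and G): {B, E, M, P}.
Backdoor paths from A to G:
  P1: A <- M -> C <- E -> B -> P -> G
  P2: A <- M -> C <- E -> P -> G
  P3: A <- M -> C <- E -> G
  P4: A <- M -> C <- B <- E -> P -> G
  P5: A <- M -> C <- B <- E -> G
  P6: A <- M -> C <- B -> P <- E -> G
  P7: A <- M -> C <- B -> P -> G
  P8: A <- M -> C <- G
Each backdoor path contains an unconditioned collider, so every path is already blocked with the empty conditioning set:
  P1: blocked at collider C (neither it nor any descendant is in the conditioning set).
  P2: blocked at collider C (neither it nor any descendant is in the conditioning set).
  P3: blocked at collider C (neither it nor any descendant is in the conditioning set).
  P4: blocked at collider C (neither it nor any descendant is in the conditioning set).
  P5: blocked at collider C (neither it nor any descendant is in the conditioning set).
  P6: blocked at collider C (neither it nor any descendant is in the conditioning set).
  P7: blocked at collider C (neither it nor any descendant is in the conditioning set).
  P8: blocked at collider C (neither it nor any descendant is in the conditioning set).
The empty set is therefore the unique smallest valid set.

{}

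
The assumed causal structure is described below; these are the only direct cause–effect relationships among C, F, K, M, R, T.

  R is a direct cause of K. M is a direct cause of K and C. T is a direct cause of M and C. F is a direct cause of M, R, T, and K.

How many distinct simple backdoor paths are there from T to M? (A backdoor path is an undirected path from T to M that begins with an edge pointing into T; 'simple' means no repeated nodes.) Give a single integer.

A backdoor path from T to M is any simple undirected path whose first edge points into T (i.e. leaves T via a parent).
Parents of T: {F}.
Enumerating:
  P1: T <- F -> R -> K <- M
  P2: T <- F -> M
  P3: T <- F -> K <- M
That exhausts the simple backdoor paths. Count: 3.

3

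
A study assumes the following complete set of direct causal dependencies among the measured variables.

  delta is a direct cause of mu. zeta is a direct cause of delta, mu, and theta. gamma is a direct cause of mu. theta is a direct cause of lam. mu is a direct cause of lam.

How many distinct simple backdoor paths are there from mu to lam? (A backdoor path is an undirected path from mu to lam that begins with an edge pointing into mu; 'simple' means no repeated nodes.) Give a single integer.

2

A backdoor path from mu to lam is any simple undirected path whose first edge points into mu (i.e. leaves mu via a parent).
Parents of mu: {delta, gamma, zeta}.
Enumerating:
  P1: mu <- zeta -> theta -> lam
  P2: mu <- delta <- zeta -> theta -> lam
That exhausts the simple backdoor paths. Count: 2.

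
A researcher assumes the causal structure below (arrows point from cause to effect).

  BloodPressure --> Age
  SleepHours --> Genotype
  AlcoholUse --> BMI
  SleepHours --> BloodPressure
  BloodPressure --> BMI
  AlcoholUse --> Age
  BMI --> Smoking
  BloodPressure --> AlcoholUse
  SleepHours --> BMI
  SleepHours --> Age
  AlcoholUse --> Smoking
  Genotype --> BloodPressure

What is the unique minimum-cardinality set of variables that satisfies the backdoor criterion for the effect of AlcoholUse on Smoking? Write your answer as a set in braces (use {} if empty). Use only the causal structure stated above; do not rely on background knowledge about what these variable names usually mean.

{BloodPressure}

Variables eligible for adjustment (non-descendants of AlcoholUse, excluding AlcoholUse and Smoking): {BloodPressure, Genotype, SleepHours}.
Backdoor paths from AlcoholUse to Smoking:
  P1: AlcoholUse <- BloodPressure <- SleepHours -> BMI -> Smoking
  P2: AlcoholUse <- BloodPressure <- Genotype <- SleepHours -> BMI -> Smoking
  P3: AlcoholUse <- BloodPressure -> BMI -> Smoking
  P4: AlcoholUse <- BloodPressure -> Age <- SleepHours -> BMI -> Smoking
The empty set is not sufficient: P1 (AlcoholUse <- BloodPressure <- SleepHours -> BMI -> Smoking) has no collider blocking it and no conditioned non-collider, so it is open.
Try {BloodPressure}:
  P1: blocked at chain node BloodPressure ∈ conditioning set.
  P2: blocked at chain node BloodPressure ∈ conditioning set.
  P3: blocked at fork node BloodPressure ∈ conditioning set.
  P4: blocked at fork node BloodPressure ∈ conditioning set.
{BloodPressure} contains no descendant of AlcoholUse and blocks every backdoor path.
No other singleton works — e.g. {SleepHours} leaves P3 open — so {BloodPressure} is the unique smallest valid adjustment set.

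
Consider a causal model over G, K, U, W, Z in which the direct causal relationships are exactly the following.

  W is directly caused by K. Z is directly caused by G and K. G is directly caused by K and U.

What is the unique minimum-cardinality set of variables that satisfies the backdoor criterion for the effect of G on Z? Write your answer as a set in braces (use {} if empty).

Variables eligible for adjustment (non-descendants of G, excluding G and Z): {K, U, W}.
Backdoor paths from G to Z:
  P1: G <- K -> Z
The empty set is not sufficient: P1 (G <- K -> Z) has no collider blocking it and no conditioned non-collider, so it is open.
Try {K}:
  P1: blocked at fork node K ∈ conditioning set.
{K} contains no descendant of G and blocks every backdoor path.
No other singleton works — e.g. {U} leaves P1 open — so {K} is the unique smallest valid adjustment set.

{K}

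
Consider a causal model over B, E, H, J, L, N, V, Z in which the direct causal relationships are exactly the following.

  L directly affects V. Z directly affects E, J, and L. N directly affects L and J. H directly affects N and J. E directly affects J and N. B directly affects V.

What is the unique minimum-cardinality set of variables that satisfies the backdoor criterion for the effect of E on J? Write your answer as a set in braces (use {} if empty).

Variables eligible for adjustment (non-descendants of E, excluding E and J): {B, H, Z}.
Backdoor paths from E to J:
  P1: E <- Z -> J
  P2: E <- Z -> L <- N <- H -> J
  P3: E <- Z -> L <- N -> J
The empty set is not sufficient: P1 (E <- Z -> J) has no collider blocking it and no conditioned non-collider, so it is open.
Try {Z}:
  P1: blocked at fork node Z ∈ conditioning set.
  P2: blocked at fork node Z ∈ conditioning set.
  P3: blocked at fork node Z ∈ conditioning set.
{Z} contains no descendant of E and blocks every backdoor path.
No other singleton works — e.g. {H} leaves P1 open — so {Z} is the unique smallest valid adjustment set.

{Z}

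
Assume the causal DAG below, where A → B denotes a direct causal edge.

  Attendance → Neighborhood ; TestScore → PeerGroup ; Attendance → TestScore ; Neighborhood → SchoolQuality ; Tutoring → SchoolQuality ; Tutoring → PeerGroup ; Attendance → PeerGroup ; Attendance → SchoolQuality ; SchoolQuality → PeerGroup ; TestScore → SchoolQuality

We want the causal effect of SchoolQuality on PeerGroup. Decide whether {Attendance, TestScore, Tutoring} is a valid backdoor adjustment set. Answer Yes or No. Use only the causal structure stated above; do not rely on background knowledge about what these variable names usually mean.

Yes

Backdoor paths from SchoolQuality to PeerGroup (paths whose first edge points into SchoolQuality):
  P1: SchoolQuality <- Attendance -> TestScore -> PeerGroup
  P2: SchoolQuality <- Attendance -> PeerGroup
  P3: SchoolQuality <- TestScore <- Attendance -> PeerGroup
  P4: SchoolQuality <- TestScore -> PeerGroup
  P5: SchoolQuality <- Neighborhood <- Attendance -> TestScore -> PeerGroup
  P6: SchoolQuality <- Neighborhood <- Attendance -> PeerGroup
  P7: SchoolQuality <- Tutoring -> PeerGroup
Condition 1 (no descendant of SchoolQuality in the set): holds — descendants of SchoolQuality are {PeerGroup}; none are in {Attendance, TestScore, Tutoring}.
Condition 2 (every backdoor path blocked by {Attendance, TestScore, Tutoring}):
  P1: blocked at fork node Attendance ∈ conditioning set.
  P2: blocked at fork node Attendance ∈ conditioning set.
  P3: blocked at chain node TestScore ∈ conditioning set.
  P4: blocked at fork node TestScore ∈ conditioning set.
  P5: blocked at fork node Attendance ∈ conditioning set.
  P6: blocked at fork node Attendance ∈ conditioning set.
  P7: blocked at fork node Tutoring ∈ conditioning set.
{Attendance, TestScore, Tutoring} satisfies the backdoor criterion.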